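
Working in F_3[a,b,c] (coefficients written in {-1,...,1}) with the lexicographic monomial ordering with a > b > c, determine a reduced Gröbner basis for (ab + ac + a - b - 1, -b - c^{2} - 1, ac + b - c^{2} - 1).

f_1 = ab + ac + a - b - 1, LT = ab.
f_2 = -b - c^{2} - 1, LT = b.
f_3 = ac + b - c^{2} - 1, LT = ac.

S(f_1,f_2): lcm = ab. S = -ac^{2} + ac - b - 1.
  leading term ac^{2}: subtract (-c)·f_3 from -ac^{2} + ac - b - 1 → ac + bc - b - c^{3} - c - 1
  leading term ac: subtract (1)·f_3 from ac + bc - b - c^{3} - c - 1 → bc + b - c^{3} + c^{2} - c
  leading term bc: subtract (-c)·f_2 from bc + b - c^{3} + c^{2} - c → b + c^{3} + c^{2} + c
  leading term b: subtract (-1)·f_2 from b + c^{3} + c^{2} + c → c^{3} + c - 1
  leading term c^{3}: no divisor's leading term divides it; move c^{3} to the remainder.
  leading term c: no divisor's leading term divides it; move c to the remainder.
  leading term 1: no divisor's leading term divides it; move -1 to the remainder.
  remainder c^{3} + c - 1 ≠ 0; add g_4 = c^{3} + c - 1 to the basis.

S(f_3,g_4): lcm = ac^{3}. S = -ac + a + bc^{2} - c^{4} - c^{2}.
  leading term ac: subtract (-1)·f_3 from -ac + a + bc^{2} - c^{4} - c^{2} → a + bc^{2} + b - c^{4} + c^{2} - 1
  leading term a: no divisor's leading term divides it; move a to the remainder.
  leading term bc^{2}: subtract (-c^{2})·f_2 from bc^{2} + b - c^{4} + c^{2} - 1 → b + c^{4} - 1
  leading term b: subtract (-1)·f_2 from b + c^{4} - 1 → c^{4} - c^{2} + 1
  leading term c^{4}: subtract (c)·g_4 from c^{4} - c^{2} + 1 → c^{2} + c + 1
  leading term c^{2}: no divisor's leading term divides it; move c^{2} to the remainder.
  leading term c: no divisor's leading term divides it; move c to the remainder.
  leading term 1: no divisor's leading term divides it; move 1 to the remainder.
  remainder a + c^{2} + c + 1 ≠ 0; add g_5 = a + c^{2} + c + 1 to the basis.

The other S-polynomials (S(f_1,f_3), S(f_2,f_3), S(f_1,g_4), S(f_2,g_4), S(f_1,g_5), S(f_2,g_5), S(f_3,g_5), S(g_4,g_5)) all reduce to 0 modulo the current basis, so we have a Gröbner basis.
Inter-reduce: drop elements whose leading term is divisible by another's, tail-reduce, and make monic.

G = {a + c^{2} + c + 1, b + c^{2} + 1, c^{3} + c - 1}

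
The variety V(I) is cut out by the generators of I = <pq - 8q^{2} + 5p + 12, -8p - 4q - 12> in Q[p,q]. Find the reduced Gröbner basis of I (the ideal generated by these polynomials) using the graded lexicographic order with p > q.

G = {q^{2} + \tfrac{8}{17}q - \tfrac{9}{17}, p + \tfrac{1}{2}q + \tfrac{3}{2}}

The reduced Gröbner basis is the canonical form of the ideal for this ordering.

f_1 = pq - 8q^{2} + 5p + 12, LT = pq.
f_2 = -8p - 4q - 12, LT = p.

S(f_1,f_2): lcm = pq. S = -\tfrac{17}{2}q^{2} + 5p - \tfrac{3}{2}q + 12.
  reduce S modulo (f_1, f_2):
  remainder -\tfrac{17}{2}q^{2} - 4q + \tfrac{9}{2} ≠ 0; add g_3 = -\tfrac{17}{2}q^{2} - 4q + \tfrac{9}{2} to the basis.

The other S-polynomials (S(f_1,g_3), S(f_2,g_3)) all reduce to 0 modulo the current basis, so we have a Gröbner basis.
Inter-reduce: drop elements whose leading term is divisible by another's, tail-reduce, and make monic.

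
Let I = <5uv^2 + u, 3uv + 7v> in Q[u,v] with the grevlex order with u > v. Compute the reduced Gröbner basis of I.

G = {u^2 + 7/3u, uv + 7/3v, v^2 - 3/35u}

f_1 = 5uv^2 + u, LT = uv^2.
f_2 = 3uv + 7v, LT = uv.

S(f_1,f_2): lcm = uv^2. S = -7/3v^2 + 1/5u.
  leading term v^2: no divisor's leading term divides it; move -7/3v^2 to the remainder.
  leading term u: no divisor's leading term divides it; move 1/5u to the remainder.
  remainder -7/3v^2 + 1/5u ≠ 0; add g_3 = -7/3v^2 + 1/5u to the basis.

S(f_1,g_3): lcm = uv^2. S = 3/35u^2 + 1/5u.
  leading term u^2: no divisor's leading term divides it; move 3/35u^2 to the remainder.
  leading term u: no divisor's leading term divides it; move 1/5u to the remainder.
  remainder 3/35u^2 + 1/5u ≠ 0; add g_4 = 3/35u^2 + 1/5u to the basis.

S(f_2,g_3): lcm = uv^2. S = 3/35u^2 + 7/3v^2.
  leading term u^2: subtract (1)·g_4 from 3/35u^2 + 7/3v^2 → 7/3v^2 - 1/5u
  leading term v^2: subtract (-1)·g_3 from 7/3v^2 - 1/5u → 0
  remainder 0.

S(f_1,g_4): lcm = u^2v^2. S = -7/3uv^2 + 1/5u^2.
  leading term uv^2: subtract (-7/15)·f_1 from -7/3uv^2 + 1/5u^2 → 1/5u^2 + 7/15u
  leading term u^2: subtract (7/3)·g_4 from 1/5u^2 + 7/15u → 0
  remainder 0.

S(f_2,g_4): lcm = u^2v. S = 0.
  remainder 0.

S(g_3,g_4): leading monomials are coprime, so the S-polynomial reduces to 0 (Buchberger's first criterion).
Every S-polynomial of the final basis reduces to 0, so we have a Gröbner basis.
Inter-reduce: drop elements whose leading term is divisible by another's, tail-reduce, and make monic.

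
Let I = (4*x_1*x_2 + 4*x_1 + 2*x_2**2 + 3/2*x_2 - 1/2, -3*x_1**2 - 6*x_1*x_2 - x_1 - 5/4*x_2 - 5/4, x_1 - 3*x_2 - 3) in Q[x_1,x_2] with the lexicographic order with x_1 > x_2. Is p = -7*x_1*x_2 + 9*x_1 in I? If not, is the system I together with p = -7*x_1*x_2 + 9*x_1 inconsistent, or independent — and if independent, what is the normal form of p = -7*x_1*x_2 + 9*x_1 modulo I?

-7*x_1*x_2 + 9*x_1 lies in I (it reduces to 0).

First compute the reduced Gröbner basis of I by Buchberger's algorithm.
f_1 = 4*x_1*x_2 + 4*x_1 + 2*x_2**2 + 3/2*x_2 - 1/2, LT = x_1*x_2.
f_2 = -3*x_1**2 - 6*x_1*x_2 - x_1 - 5/4*x_2 - 5/4, LT = x_1**2.
f_3 = x_1 - 3*x_2 - 3, LT = x_1.

S(f_1,f_2): lcm = x_1**2*x_2. S = x_1**2 - 3/2*x_1*x_2**2 + 1/24*x_1*x_2 - 1/8*x_1 - 5/12*x_2**2 - 5/12*x_2.
  leading term x_1**2: subtract (-1/3)·f_2 from x_1**2 - 3/2*x_1*x_2**2 + 1/24*x_1*x_2 - 1/8*x_1 - 5/12*x_2**2 - 5/12*x_2 → -3/2*x_1*x_2**2 - 47/24*x_1*x_2 - 11/24*x_1 - 5/12*x_2**2 - 5/6*x_2 - 5/12
  leading term x_1*x_2**2: subtract (-3/8*x_2)·f_1 from -3/2*x_1*x_2**2 - 47/24*x_1*x_2 - 11/24*x_1 - 5/12*x_2**2 - 5/6*x_2 - 5/12 → -11/24*x_1*x_2 - 11/24*x_1 + 3/4*x_2**3 + 7/48*x_2**2 - 49/48*x_2 - 5/12
  leading term x_1*x_2: subtract (-11/96)·f_1 from -11/24*x_1*x_2 - 11/24*x_1 + 3/4*x_2**3 + 7/48*x_2**2 - 49/48*x_2 - 5/12 → 3/4*x_2**3 + 3/8*x_2**2 - 163/192*x_2 - 91/192
  leading term x_2**3: no divisor's leading term divides it; move 3/4*x_2**3 to the remainder.
  leading term x_2**2: no divisor's leading term divides it; move 3/8*x_2**2 to the remainder.
  leading term x_2: no divisor's leading term divides it; move -163/192*x_2 to the remainder.
  leading term 1: no divisor's leading term divides it; move -91/192 to the remainder.
  remainder 3/4*x_2**3 + 3/8*x_2**2 - 163/192*x_2 - 91/192 ≠ 0; add h_4 = 3/4*x_2**3 + 3/8*x_2**2 - 163/192*x_2 - 91/192 to the basis.

S(f_1,f_3): lcm = x_1*x_2. S = x_1 + 7/2*x_2**2 + 27/8*x_2 - 1/8.
  leading term x_1: subtract (1)·f_3 from x_1 + 7/2*x_2**2 + 27/8*x_2 - 1/8 → 7/2*x_2**2 + 51/8*x_2 + 23/8
  leading term x_2**2: no divisor's leading term divides it; move 7/2*x_2**2 to the remainder.
  leading term x_2: no divisor's leading term divides it; move 51/8*x_2 to the remainder.
  leading term 1: no divisor's leading term divides it; move 23/8 to the remainder.
  remainder 7/2*x_2**2 + 51/8*x_2 + 23/8 ≠ 0; add h_5 = 7/2*x_2**2 + 51/8*x_2 + 23/8 to the basis.

S(f_2,f_3): lcm = x_1**2. S = 5*x_1*x_2 + 10/3*x_1 + 5/12*x_2 + 5/12.
  leading term x_1*x_2: subtract (5/4)·f_1 from 5*x_1*x_2 + 10/3*x_1 + 5/12*x_2 + 5/12 → -5/3*x_1 - 5/2*x_2**2 - 35/24*x_2 + 25/24
  leading term x_1: subtract (-5/3)·f_3 from -5/3*x_1 - 5/2*x_2**2 - 35/24*x_2 + 25/24 → -5/2*x_2**2 - 155/24*x_2 - 95/24
  leading term x_2**2: subtract (-5/7)·h_5 from -5/2*x_2**2 - 155/24*x_2 - 95/24 → -40/21*x_2 - 40/21
  leading term x_2: no divisor's leading term divides it; move -40/21*x_2 to the remainder.
  leading term 1: no divisor's leading term divides it; move -40/21 to the remainder.
  remainder -40/21*x_2 - 40/21 ≠ 0; add h_6 = -40/21*x_2 - 40/21 to the basis.

The other S-polynomials (S(f_1,h_4), S(f_2,h_4), S(f_3,h_4), S(f_1,h_5), S(f_2,h_5), S(f_3,h_5), S(h_4,h_5), S(f_1,h_6), S(f_2,h_6), S(f_3,h_6), S(h_4,h_6), S(h_5,h_6)) all reduce to 0 modulo the current basis, so we have a Gröbner basis.
Inter-reduce: drop elements whose leading term is divisible by another's, tail-reduce, and make monic.
Reduced Gröbner basis: {x_1, x_2 + 1}.
Label its elements g_1 = x_1, g_2 = x_2 + 1.

Reduce p = -7*x_1*x_2 + 9*x_1 modulo G:
  leading term x_1*x_2: subtract (-7*x_2)·g_1 from -7*x_1*x_2 + 9*x_1 → 9*x_1
  leading term x_1: subtract (9)·g_1 from 9*x_1 → 0
  normal form = 0.
Since the normal form is 0, p ∈ I.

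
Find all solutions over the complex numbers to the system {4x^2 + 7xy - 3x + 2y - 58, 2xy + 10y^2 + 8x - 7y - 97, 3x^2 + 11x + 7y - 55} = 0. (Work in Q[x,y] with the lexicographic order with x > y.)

Compute a lex Gröbner basis by Buchberger's algorithm.
f_1 = 4x^2 + 7xy - 3x + 2y - 58, LT = x^2.
f_2 = 2xy + 8x + 10y^2 - 7y - 97, LT = xy.
f_3 = 3x^2 + 11x + 7y - 55, LT = x^2.

S(f_1,f_2): lcm = x^2y. S = -4x^2 - 13/4xy^2 + 11/4xy + 97/2x + 1/2y^2 - 29/2y.
  leading term x^2: subtract (-1)·f_1 from -4x^2 - 13/4xy^2 + 11/4xy + 97/2x + 1/2y^2 - 29/2y → -13/4xy^2 + 39/4xy + 91/2x + 1/2y^2 - 25/2y - 58
  leading term xy^2: subtract (-13/8y)·f_2 from -13/4xy^2 + 39/4xy + 91/2x + 1/2y^2 - 25/2y - 58 → 91/4xy + 91/2x + 65/4y^3 - 87/8y^2 - 1361/8y - 58
  leading term xy: subtract (91/8)·f_2 from 91/4xy + 91/2x + 65/4y^3 - 87/8y^2 - 1361/8y - 58 → -91/2x + 65/4y^3 - 997/8y^2 - 181/2y + 8363/8
  leading term x: no divisor's leading term divides it; move -91/2x to the remainder.
  leading term y^3: no divisor's leading term divides it; move 65/4y^3 to the remainder.
  leading term y^2: no divisor's leading term divides it; move -997/8y^2 to the remainder.
  leading term y: no divisor's leading term divides it; move -181/2y to the remainder.
  leading term 1: no divisor's leading term divides it; move 8363/8 to the remainder.
  remainder -91/2x + 65/4y^3 - 997/8y^2 - 181/2y + 8363/8 ≠ 0; add h_4 = -91/2x + 65/4y^3 - 997/8y^2 - 181/2y + 8363/8 to the basis.

S(f_1,f_3): lcm = x^2. S = 7/4xy - 53/12x - 11/6y + 23/6.
  leading term xy: subtract (7/8)·f_2 from 7/4xy - 53/12x - 11/6y + 23/6 → -137/12x - 35/4y^2 + 103/24y + 2129/24
  leading term x: subtract (137/546)·h_4 from -137/12x - 35/4y^2 + 103/24y + 2129/24 → -685/168y^3 + 98369/4368y^2 + 58967/2184y - 252751/1456
  leading term y^3: no divisor's leading term divides it; move -685/168y^3 to the remainder.
  leading term y^2: no divisor's leading term divides it; move 98369/4368y^2 to the remainder.
  leading term y: no divisor's leading term divides it; move 58967/2184y to the remainder.
  leading term 1: no divisor's leading term divides it; move -252751/1456 to the remainder.
  remainder -685/168y^3 + 98369/4368y^2 + 58967/2184y - 252751/1456 ≠ 0; add h_5 = -685/168y^3 + 98369/4368y^2 + 58967/2184y - 252751/1456 to the basis.

S(f_2,f_3): lcm = x^2y. S = 4x^2 + 5xy^2 - 43/6xy - 97/2x - 7/3y^2 + 55/3y.
  leading term x^2: subtract (1)·f_1 from 4x^2 + 5xy^2 - 43/6xy - 97/2x - 7/3y^2 + 55/3y → 5xy^2 - 85/6xy - 91/2x - 7/3y^2 + 49/3y + 58
  leading term xy^2: subtract (5/2y)·f_2 from 5xy^2 - 85/6xy - 91/2x - 7/3y^2 + 49/3y + 58 → -205/6xy - 91/2x - 25y^3 + 91/6y^2 + 1553/6y + 58
  leading term xy: subtract (-205/12)·f_2 from -205/6xy - 91/2x - 25y^3 + 91/6y^2 + 1553/6y + 58 → 547/6x - 25y^3 + 186y^2 + 557/4y - 19189/12
  leading term x: subtract (-547/273)·h_4 from 547/6x - 25y^3 + 186y^2 + 557/4y - 19189/12 → 635/84y^3 - 139135/2184y^2 - 45953/1092y + 360721/728
  leading term y^3: subtract (-254/137)·h_5 from 635/84y^3 - 139135/2184y^2 - 45953/1092y + 360721/728 → -39099/1781y^2 + 42616/5343y + 309275/1781
  leading term y^2: no divisor's leading term divides it; move -39099/1781y^2 to the remainder.
  leading term y: no divisor's leading term divides it; move 42616/5343y to the remainder.
  leading term 1: no divisor's leading term divides it; move 309275/1781 to the remainder.
  remainder -39099/1781y^2 + 42616/5343y + 309275/1781 ≠ 0; add h_6 = -39099/1781y^2 + 42616/5343y + 309275/1781 to the basis.

S(f_2,h_5): lcm = xy^3. S = 169609/17810xy^2 + 58967/8905xy - 758253/17810x + 5y^4 - 7/2y^3 - 97/2y^2.
  leading term xy^2: subtract (169609/35620y)·f_2 from 169609/17810xy^2 + 58967/8905xy - 758253/17810x + 5y^4 - 7/2y^3 - 97/2y^2 → -280251/8905xy - 758253/17810x + 5y^4 - 91038/1781y^3 - 540307/35620y^2 + 16452073/35620y
  leading term xy: subtract (-280251/17810)·f_2 from -280251/8905xy - 758253/17810x + 5y^4 - 91038/1781y^3 - 540307/35620y^2 + 16452073/35620y → 22827/274x + 5y^4 - 91038/1781y^3 + 5064713/35620y^2 + 12528559/35620y - 27184347/17810
  leading term x: subtract (-3261/1781)·h_4 from 22827/274x + 5y^4 - 91038/1781y^3 + 5064713/35620y^2 + 12528559/35620y - 27184347/17810 → 5y^4 - 152187/7124y^3 - 6126659/71240y^2 + 6626149/35620y + 27621327/71240
  leading term y^4: subtract (-168/137y)·h_5 from 5y^4 - 152187/7124y^3 - 6126659/71240y^2 + 6626149/35620y + 27621327/71240 → 3427/548y^3 - 3767979/71240y^2 - 956381/35620y + 27621327/71240
  leading term y^3: subtract (-143934/93845)·h_5 from 3427/548y^3 - 3767979/71240y^2 - 956381/35620y + 27621327/71240 → -344428/18769y^2 + 1366456/93845y + 11399892/93845
  leading term y^2: subtract (4477564/5356563)·h_6 from -344428/18769y^2 + 1366456/93845y + 11399892/93845 → 634237016/80348445y - 634237016/26782815
  leading term y: no divisor's leading term divides it; move 634237016/80348445y to the remainder.
  leading term 1: no divisor's leading term divides it; move -634237016/26782815 to the remainder.
  remainder 634237016/80348445y - 634237016/26782815 ≠ 0; add h_7 = 634237016/80348445y - 634237016/26782815 to the basis.

The other S-polynomials (S(f_1,h_4), S(f_2,h_4), S(f_3,h_4), S(f_1,h_5), S(f_3,h_5), S(h_4,h_5), S(f_1,h_6), S(f_2,h_6), S(f_3,h_6), S(h_4,h_6), S(h_5,h_6), S(f_1,h_7), S(f_2,h_7), S(f_3,h_7), S(h_4,h_7), S(h_5,h_7), S(h_6,h_7)) all reduce to 0 modulo the current basis, so we have a Gröbner basis.
Inter-reduce: drop elements whose leading term is divisible by another's, tail-reduce, and make monic.
Reduced Gröbner basis: {x - 2, y - 3}.

Since the basis is lex-ordered, y - 3 is univariate in y. Its roots are {3}. Back-substituting each root into the other basis elements fixes the other coordinates.
  y = 3: the earlier basis element becomes x - 2 = 0, giving x = 2 — point (2, 3).
Check: every point annihilates each of the original generators.

{(2, 3)}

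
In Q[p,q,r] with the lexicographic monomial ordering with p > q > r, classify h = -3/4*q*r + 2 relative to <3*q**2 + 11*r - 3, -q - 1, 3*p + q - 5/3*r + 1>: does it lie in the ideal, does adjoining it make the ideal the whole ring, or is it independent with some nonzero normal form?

Adjoining -3/4*q*r + 2 makes the ideal the whole ring: the system is inconsistent.

First compute the reduced Gröbner basis of I by Buchberger's algorithm.
f_1 = 3*q**2 + 11*r - 3, LT = q**2.
f_2 = -q - 1, LT = q.
f_3 = 3*p + q - 5/3*r + 1, LT = p.

S(f_1,f_2): lcm = q**2. S = -q + 11/3*r - 1.
  leading term q: subtract (1)·f_2 from -q + 11/3*r - 1 → 11/3*r
  leading term r: no divisor's leading term divides it; move 11/3*r to the remainder.
  remainder 11/3*r ≠ 0; add k_4 = 11/3*r to the basis.

The other S-polynomials (S(f_1,f_3), S(f_2,f_3), S(f_1,k_4), S(f_2,k_4), S(f_3,k_4)) all reduce to 0 modulo the current basis, so we have a Gröbner basis.
Inter-reduce: drop elements whose leading term is divisible by another's, tail-reduce, and make monic.
Reduced Gröbner basis: {p, q + 1, r}.
Label its elements g_1 = p, g_2 = q + 1, g_3 = r.

Reduce h = -3/4*q*r + 2 modulo G:
  leading term q*r: subtract (-3/4*r)·g_2 from -3/4*q*r + 2 → 3/4*r + 2
  leading term r: subtract (3/4)·g_3 from 3/4*r + 2 → 2
  leading term 1: no divisor's leading term divides it; move 2 to the remainder.
  normal form = 2.
The normal form is nonzero, so h ∉ I. Since h minus its normal form lies in I, I + (h) = I + (n) where n = 2; decide whether this ideal is the whole ring.
Here n = 2 is a nonzero constant, hence a unit: 1 ∈ I + (h), the Gröbner basis of I + (h) is {1}, and the enlarged system has no common solution — adjoining h is inconsistent.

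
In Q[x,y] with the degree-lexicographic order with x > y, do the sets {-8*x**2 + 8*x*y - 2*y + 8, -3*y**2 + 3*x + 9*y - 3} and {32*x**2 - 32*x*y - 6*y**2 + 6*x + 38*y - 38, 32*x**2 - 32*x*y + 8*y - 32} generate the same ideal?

Since reduced Gröbner bases are canonical representatives of ideals under a given ordering, it suffices to compute and compare them.
Buchberger on the first generating set:
f_1 = -8*x**2 + 8*x*y - 2*y + 8, LT = x**2.
f_2 = -3*y**2 + 3*x + 9*y - 3, LT = y**2.

The S-polynomials (S(f_1,f_2)) all reduce to 0 modulo the current basis, so we have a Gröbner basis.
Inter-reduce: drop elements whose leading term is divisible by another's, tail-reduce, and make monic.
Reduced Gröbner basis: {x**2 - x*y + 1/4*y - 1, y**2 - x - 3*y + 1}.

Buchberger on the second generating set:
h_1 = 32*x**2 - 32*x*y - 6*y**2 + 6*x + 38*y - 38, LT = x**2.
h_2 = 32*x**2 - 32*x*y + 8*y - 32, LT = x**2.

S(h_1,h_2): lcm = x**2. S = -3/16*y**2 + 3/16*x + 15/16*y - 3/16.
  reduce S modulo (h_1, h_2):
  remainder -3/16*y**2 + 3/16*x + 15/16*y - 3/16 ≠ 0; add k_3 = -3/16*y**2 + 3/16*x + 15/16*y - 3/16 to the basis.

The other S-polynomials (S(h_1,k_3), S(h_2,k_3)) all reduce to 0 modulo the current basis, so we have a Gröbner basis.
Inter-reduce: drop elements whose leading term is divisible by another's, tail-reduce, and make monic.
Reduced Gröbner basis: {x**2 - x*y + 1/4*y - 1, y**2 - x - 5*y + 1}.

These differ, so the ideals are not equal.

No, the ideals differ.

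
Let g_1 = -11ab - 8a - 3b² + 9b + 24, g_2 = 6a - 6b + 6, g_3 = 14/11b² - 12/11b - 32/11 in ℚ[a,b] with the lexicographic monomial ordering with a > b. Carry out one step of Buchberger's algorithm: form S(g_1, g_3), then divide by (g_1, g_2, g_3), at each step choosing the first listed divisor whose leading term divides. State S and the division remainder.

lcm(LM(g_1), LM(g_3)) = ab².
S = (lcm/LT(g_1))·g_1 − (lcm/LT(g_3))·g_3 = 122/77ab + 16/7a + 3/11b³ - 9/11b² - 24/11b.
Reduce S modulo (g_1, g_2, g_3) in that order:
  leading term ab: subtract (-122/847)·g_1 from 122/77ab + 16/7a + 3/11b³ - 9/11b² - 24/11b → 960/847a + 3/11b³ - 1059/847b² - 750/847b + 2928/847
  leading term a: subtract (160/847)·g_2 from 960/847a + 3/11b³ - 1059/847b² - 750/847b + 2928/847 → 3/11b³ - 1059/847b² + 30/121b + 1968/847
  leading term b³: subtract (3/14b)·g_3 from 3/11b³ - 1059/847b² + 30/121b + 1968/847 → -123/121b² + 738/847b + 1968/847
  leading term b²: subtract (-123/154)·g_3 from -123/121b² + 738/847b + 1968/847 → 0
The remainder is 0, so this S-polynomial contributes no new basis element.
An S-polynomial is built so that the two leading terms cancel; whether anything survives reduction is exactly the Gröbner-basis criterion.

S(g_1, g_3) = 122/77ab + 16/7a + 3/11b³ - 9/11b² - 24/11b; remainder on division = 0.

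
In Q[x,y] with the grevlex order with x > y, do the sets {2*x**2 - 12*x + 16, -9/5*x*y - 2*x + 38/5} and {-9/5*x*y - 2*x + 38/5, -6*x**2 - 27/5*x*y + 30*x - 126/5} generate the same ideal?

Two ideals are equal iff their reduced Gröbner bases coincide (the reduced basis is unique for a fixed ordering).
Buchberger on the first generating set:
f_1 = 2*x**2 - 12*x + 16, LT = x**2.
f_2 = -9/5*x*y - 2*x + 38/5, LT = x*y.

S(f_1,f_2): lcm = x**2*y. S = -10/9*x**2 - 6*x*y + 38/9*x + 8*y.
  leading term x**2: subtract (-5/9)·f_1 from -10/9*x**2 - 6*x*y + 38/9*x + 8*y → -6*x*y - 22/9*x + 8*y + 80/9
  leading term x*y: subtract (10/3)·f_2 from -6*x*y - 22/9*x + 8*y + 80/9 → 38/9*x + 8*y - 148/9
  leading term x: no divisor's leading term divides it; move 38/9*x to the remainder.
  leading term y: no divisor's leading term divides it; move 8*y to the remainder.
  leading term 1: no divisor's leading term divides it; move -148/9 to the remainder.
  remainder 38/9*x + 8*y - 148/9 ≠ 0; add g_3 = 38/9*x + 8*y - 148/9 to the basis.

S(f_2,g_3): lcm = x*y. S = -36/19*y**2 + 10/9*x + 74/19*y - 38/9.
  leading term y**2: no divisor's leading term divides it; move -36/19*y**2 to the remainder.
  leading term x: subtract (5/19)·g_3 from 10/9*x + 74/19*y - 38/9 → 34/19*y + 2/19
  leading term y: no divisor's leading term divides it; move 34/19*y to the remainder.
  leading term 1: no divisor's leading term divides it; move 2/19 to the remainder.
  remainder -36/19*y**2 + 34/19*y + 2/19 ≠ 0; add g_4 = -36/19*y**2 + 34/19*y + 2/19 to the basis.

The other S-polynomials (S(f_1,g_3), S(f_1,g_4), S(f_2,g_4), S(g_3,g_4)) all reduce to 0 modulo the current basis, so we have a Gröbner basis.
Inter-reduce: drop elements whose leading term is divisible by another's, tail-reduce, and make monic.
Reduced Gröbner basis: {y**2 - 17/18*y - 1/18, x + 36/19*y - 74/19}.

Buchberger on the second generating set:
h_1 = -9/5*x*y - 2*x + 38/5, LT = x*y.
h_2 = -6*x**2 - 27/5*x*y + 30*x - 126/5, LT = x**2.

S(h_1,h_2): lcm = x**2*y. S = -9/10*x*y**2 + 10/9*x**2 + 5*x*y - 38/9*x - 21/5*y.
  leading term x*y**2: subtract (1/2*y)·h_1 from -9/10*x*y**2 + 10/9*x**2 + 5*x*y - 38/9*x - 21/5*y → 10/9*x**2 + 6*x*y - 38/9*x - 8*y
  leading term x**2: subtract (-5/27)·h_2 from 10/9*x**2 + 6*x*y - 38/9*x - 8*y → 5*x*y + 4/3*x - 8*y - 14/3
  leading term x*y: subtract (-25/9)·h_1 from 5*x*y + 4/3*x - 8*y - 14/3 → -38/9*x - 8*y + 148/9
  leading term x: no divisor's leading term divides it; move -38/9*x to the remainder.
  leading term y: no divisor's leading term divides it; move -8*y to the remainder.
  leading term 1: no divisor's leading term divides it; move 148/9 to the remainder.
  remainder -38/9*x - 8*y + 148/9 ≠ 0; add k_3 = -38/9*x - 8*y + 148/9 to the basis.

S(h_1,k_3): lcm = x*y. S = -36/19*y**2 + 10/9*x + 74/19*y - 38/9.
  leading term y**2: no divisor's leading term divides it; move -36/19*y**2 to the remainder.
  leading term x: subtract (-5/19)·k_3 from 10/9*x + 74/19*y - 38/9 → 34/19*y + 2/19
  leading term y: no divisor's leading term divides it; move 34/19*y to the remainder.
  leading term 1: no divisor's leading term divides it; move 2/19 to the remainder.
  remainder -36/19*y**2 + 34/19*y + 2/19 ≠ 0; add k_4 = -36/19*y**2 + 34/19*y + 2/19 to the basis.

The other S-polynomials (S(h_2,k_3), S(h_1,k_4), S(h_2,k_4), S(k_3,k_4)) all reduce to 0 modulo the current basis, so we have a Gröbner basis.
Inter-reduce: drop elements whose leading term is divisible by another's, tail-reduce, and make monic.
Reduced Gröbner basis: {y**2 - 17/18*y - 1/18, x + 36/19*y - 74/19}.

These coincide, so the ideals are equal.

Yes, the ideals are equal.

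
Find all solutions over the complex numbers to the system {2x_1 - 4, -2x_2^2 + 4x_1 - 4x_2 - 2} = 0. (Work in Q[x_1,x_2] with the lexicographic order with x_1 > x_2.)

{(2, -3), (2, 1)}

Compute a lex Gröbner basis by Buchberger's algorithm.
f_1 = 2x_1 - 4, LT = x_1.
f_2 = 4x_1 - 2x_2^2 - 4x_2 - 2, LT = x_1.

S(f_1,f_2): lcm = x_1. S = 1/2x_2^2 + x_2 - 3/2.
  leading term x_2^2: no divisor's leading term divides it; move 1/2x_2^2 to the remainder.
  leading term x_2: no divisor's leading term divides it; move x_2 to the remainder.
  leading term 1: no divisor's leading term divides it; move -3/2 to the remainder.
  remainder 1/2x_2^2 + x_2 - 3/2 ≠ 0; add h_3 = 1/2x_2^2 + x_2 - 3/2 to the basis.

The other S-polynomials (S(f_1,h_3), S(f_2,h_3)) all reduce to 0 modulo the current basis, so we have a Gröbner basis.
Inter-reduce: drop elements whose leading term is divisible by another's, tail-reduce, and make monic.
Reduced Gröbner basis: {x_1 - 2, x_2^2 + 2x_2 - 3}.

From the last basis element, x_2^2 + 2x_2 - 3 = 0, so x_2 takes values in {-3, 1}. Each choice, substituted upward through the basis, yields the corresponding point(s) of the solution set.
  x_2 = -3: the earlier basis element becomes x_1 - 2 = 0, giving x_1 = 2 — point (2, -3).
  x_2 = 1: the earlier basis element becomes x_1 - 2 = 0, giving x_1 = 2 — point (2, 1).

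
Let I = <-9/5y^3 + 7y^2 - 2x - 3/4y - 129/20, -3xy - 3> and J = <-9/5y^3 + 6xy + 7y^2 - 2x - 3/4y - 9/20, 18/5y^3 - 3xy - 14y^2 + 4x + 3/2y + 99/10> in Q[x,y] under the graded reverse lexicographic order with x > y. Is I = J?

Equality of ideals is decidable: compute both reduced Gröbner bases (unique for the ordering) and check whether they agree.
Buchberger on the first generating set:
f_1 = -9/5y^3 + 7y^2 - 2x - 3/4y - 129/20, LT = y^3.
f_2 = -3xy - 3, LT = xy.

S(f_1,f_2): lcm = xy^3. S = -35/9xy^2 + 10/9x^2 + 5/12xy - y^2 + 43/12x.
  reduce S modulo (f_1, f_2):
  remainder 10/9x^2 - y^2 + 43/12x + 35/9y - 5/12 ≠ 0; add g_3 = 10/9x^2 - y^2 + 43/12x + 35/9y - 5/12 to the basis.

The other S-polynomials (S(f_1,g_3), S(f_2,g_3)) all reduce to 0 modulo the current basis, so we have a Gröbner basis.
Inter-reduce: drop elements whose leading term is divisible by another's, tail-reduce, and make monic.
Reduced Gröbner basis: {y^3 - 35/9y^2 + 10/9x + 5/12y + 43/12, x^2 - 9/10y^2 + 129/40x + 7/2y - 3/8, xy + 1}.

Buchberger on the second generating set:
h_1 = -9/5y^3 + 6xy + 7y^2 - 2x - 3/4y - 9/20, LT = y^3.
h_2 = 18/5y^3 - 3xy - 14y^2 + 4x + 3/2y + 99/10, LT = y^3.

S(h_1,h_2): lcm = y^3. S = -5/2xy - 5/2.
  reduce S modulo (h_1, h_2):
  remainder -5/2xy - 5/2 ≠ 0; add k_3 = -5/2xy - 5/2 to the basis.

S(h_1,k_3): lcm = xy^3. S = -10/3x^2y - 35/9xy^2 + 10/9x^2 + 5/12xy - y^2 + 1/4x.
  reduce S modulo (h_1, h_2, k_3):
  remainder 10/9x^2 - y^2 + 43/12x + 35/9y - 5/12 ≠ 0; add k_4 = 10/9x^2 - y^2 + 43/12x + 35/9y - 5/12 to the basis.

The other S-polynomials (S(h_2,k_3), S(h_1,k_4), S(h_2,k_4), S(k_3,k_4)) all reduce to 0 modulo the current basis, so we have a Gröbner basis.
Inter-reduce: drop elements whose leading term is divisible by another's, tail-reduce, and make monic.
Reduced Gröbner basis: {y^3 - 35/9y^2 + 10/9x + 5/12y + 43/12, x^2 - 9/10y^2 + 129/40x + 7/2y - 3/8, xy + 1}.

These coincide, so the ideals are equal.

Yes, the ideals are equal.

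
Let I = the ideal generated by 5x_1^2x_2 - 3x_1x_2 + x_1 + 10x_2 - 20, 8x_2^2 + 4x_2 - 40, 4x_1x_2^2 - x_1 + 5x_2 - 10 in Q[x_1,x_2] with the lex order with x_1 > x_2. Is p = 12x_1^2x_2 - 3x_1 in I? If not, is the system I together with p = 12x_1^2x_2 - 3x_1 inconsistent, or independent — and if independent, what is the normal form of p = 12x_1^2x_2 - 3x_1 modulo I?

First compute the reduced Gröbner basis of I by Buchberger's algorithm.
f_1 = 5x_1^2x_2 - 3x_1x_2 + x_1 + 10x_2 - 20, LT = x_1^2x_2.
f_2 = 8x_2^2 + 4x_2 - 40, LT = x_2^2.
f_3 = 4x_1x_2^2 - x_1 + 5x_2 - 10, LT = x_1x_2^2.

S(f_1,f_2): lcm = x_1^2x_2^2. S = -1/2x_1^2x_2 + 5x_1^2 - 3/5x_1x_2^2 + 1/5x_1x_2 + 2x_2^2 - 4x_2.
  leading term x_1^2x_2: subtract (-1/10)·f_1 from -1/2x_1^2x_2 + 5x_1^2 - 3/5x_1x_2^2 + 1/5x_1x_2 + 2x_2^2 - 4x_2 → 5x_1^2 - 3/5x_1x_2^2 - 1/10x_1x_2 + 1/10x_1 + 2x_2^2 - 3x_2 - 2
  leading term x_1^2: no divisor's leading term divides it; move 5x_1^2 to the remainder.
  leading term x_1x_2^2: subtract (-3/40x_1)·f_2 from -3/5x_1x_2^2 - 1/10x_1x_2 + 1/10x_1 + 2x_2^2 - 3x_2 - 2 → 1/5x_1x_2 - 29/10x_1 + 2x_2^2 - 3x_2 - 2
  leading term x_1x_2: no divisor's leading term divides it; move 1/5x_1x_2 to the remainder.
  leading term x_1: no divisor's leading term divides it; move -29/10x_1 to the remainder.
  leading term x_2^2: subtract (1/4)·f_2 from 2x_2^2 - 3x_2 - 2 → -4x_2 + 8
  leading term x_2: no divisor's leading term divides it; move -4x_2 to the remainder.
  leading term 1: no divisor's leading term divides it; move 8 to the remainder.
  remainder 5x_1^2 + 1/5x_1x_2 - 29/10x_1 - 4x_2 + 8 ≠ 0; add h_4 = 5x_1^2 + 1/5x_1x_2 - 29/10x_1 - 4x_2 + 8 to the basis.

S(f_1,f_3): lcm = x_1^2x_2^2. S = 1/4x_1^2 - 3/5x_1x_2^2 - 21/20x_1x_2 + 5/2x_1 + 2x_2^2 - 4x_2.
  leading term x_1^2: subtract (1/20)·h_4 from 1/4x_1^2 - 3/5x_1x_2^2 - 21/20x_1x_2 + 5/2x_1 + 2x_2^2 - 4x_2 → -3/5x_1x_2^2 - 53/50x_1x_2 + 529/200x_1 + 2x_2^2 - 19/5x_2 - 2/5
  leading term x_1x_2^2: subtract (-3/40x_1)·f_2 from -3/5x_1x_2^2 - 53/50x_1x_2 + 529/200x_1 + 2x_2^2 - 19/5x_2 - 2/5 → -19/25x_1x_2 - 71/200x_1 + 2x_2^2 - 19/5x_2 - 2/5
  leading term x_1x_2: no divisor's leading term divides it; move -19/25x_1x_2 to the remainder.
  leading term x_1: no divisor's leading term divides it; move -71/200x_1 to the remainder.
  leading term x_2^2: subtract (1/4)·f_2 from 2x_2^2 - 19/5x_2 - 2/5 → -24/5x_2 + 48/5
  leading term x_2: no divisor's leading term divides it; move -24/5x_2 to the remainder.
  leading term 1: no divisor's leading term divides it; move 48/5 to the remainder.
  remainder -19/25x_1x_2 - 71/200x_1 - 24/5x_2 + 48/5 ≠ 0; add h_5 = -19/25x_1x_2 - 71/200x_1 - 24/5x_2 + 48/5 to the basis.

S(f_2,f_3): lcm = x_1x_2^2. S = 1/2x_1x_2 - 19/4x_1 - 5/4x_2 + 5/2.
  leading term x_1x_2: subtract (-25/38)·h_5 from 1/2x_1x_2 - 19/4x_1 - 5/4x_2 + 5/2 → -1515/304x_1 - 335/76x_2 + 335/38
  leading term x_1: no divisor's leading term divides it; move -1515/304x_1 to the remainder.
  leading term x_2: no divisor's leading term divides it; move -335/76x_2 to the remainder.
  leading term 1: no divisor's leading term divides it; move 335/38 to the remainder.
  remainder -1515/304x_1 - 335/76x_2 + 335/38 ≠ 0; add h_6 = -1515/304x_1 - 335/76x_2 + 335/38 to the basis.

S(f_1,h_5): lcm = x_1^2x_2. S = -71/152x_1^2 - 657/95x_1x_2 + 1219/95x_1 + 2x_2 - 4.
  leading term x_1^2: subtract (-71/760)·h_4 from -71/152x_1^2 - 657/95x_1x_2 + 1219/95x_1 + 2x_2 - 4 → -26209/3800x_1x_2 + 95461/7600x_1 + 309/190x_2 - 309/95
  leading term x_1x_2: subtract (26209/2888)·h_5 from -26209/3800x_1x_2 + 95461/7600x_1 + 309/190x_2 - 309/95 → 364635/23104x_1 + 32625/722x_2 - 32625/361
  leading term x_1: subtract (-24309/7676)·h_6 from 364635/23104x_1 + 32625/722x_2 - 32625/361 → 958815/30704x_2 - 958815/15352
  leading term x_2: no divisor's leading term divides it; move 958815/30704x_2 to the remainder.
  leading term 1: no divisor's leading term divides it; move -958815/15352 to the remainder.
  remainder 958815/30704x_2 - 958815/15352 ≠ 0; add h_7 = 958815/30704x_2 - 958815/15352 to the basis.

The other S-polynomials (S(f_1,h_4), S(f_2,h_4), S(f_3,h_4), S(f_2,h_5), S(f_3,h_5), S(h_4,h_5), S(f_1,h_6), S(f_2,h_6), S(f_3,h_6), S(h_4,h_6), S(h_5,h_6), S(f_1,h_7), S(f_2,h_7), S(f_3,h_7), S(h_4,h_7), S(h_5,h_7), S(h_6,h_7)) all reduce to 0 modulo the current basis, so we have a Gröbner basis.
Inter-reduce: drop elements whose leading term is divisible by another's, tail-reduce, and make monic.
Reduced Gröbner basis: {x_1, x_2 - 2}.
Label its elements g_1 = x_1, g_2 = x_2 - 2.

Reduce p = 12x_1^2x_2 - 3x_1 modulo G:
  leading term x_1^2x_2: subtract (12x_1x_2)·g_1 from 12x_1^2x_2 - 3x_1 → -3x_1
  leading term x_1: subtract (-3)·g_1 from -3x_1 → 0
  normal form = 0.
Since the normal form is 0, p ∈ I.

12x_1^2x_2 - 3x_1 lies in I (it reduces to 0).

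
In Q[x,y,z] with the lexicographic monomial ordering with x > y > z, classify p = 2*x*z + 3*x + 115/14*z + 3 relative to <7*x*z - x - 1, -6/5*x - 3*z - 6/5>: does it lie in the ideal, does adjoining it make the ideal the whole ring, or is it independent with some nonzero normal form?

First compute the reduced Gröbner basis of I by Buchberger's algorithm.
f_1 = 7*x*z - x - 1, LT = x*z.
f_2 = -6/5*x - 3*z - 6/5, LT = x.

S(f_1,f_2): lcm = x*z. S = -1/7*x - 5/2*z**2 - z - 1/7.
  reduce S modulo (f_1, f_2):
  remainder -5/2*z**2 - 9/14*z ≠ 0; add h_3 = -5/2*z**2 - 9/14*z to the basis.

The other S-polynomials (S(f_1,h_3), S(f_2,h_3)) all reduce to 0 modulo the current basis, so we have a Gröbner basis.
Inter-reduce: drop elements whose leading term is divisible by another's, tail-reduce, and make monic.
Reduced Gröbner basis: {x + 5/2*z + 1, z**2 + 9/35*z}.
Label its elements g_1 = x + 5/2*z + 1, g_2 = z**2 + 9/35*z.

Reduce p = 2*x*z + 3*x + 115/14*z + 3 modulo G:
  leading term x*z: subtract (2*z)·g_1 from 2*x*z + 3*x + 115/14*z + 3 → 3*x - 5*z**2 + 87/14*z + 3
  leading term x: subtract (3)·g_1 from 3*x - 5*z**2 + 87/14*z + 3 → -5*z**2 - 9/7*z
  leading term z**2: subtract (-5)·g_2 from -5*z**2 - 9/7*z → 0
  normal form = 0.
Since the normal form is 0, p ∈ I.

2*x*z + 3*x + 115/14*z + 3 lies in I (it reduces to 0).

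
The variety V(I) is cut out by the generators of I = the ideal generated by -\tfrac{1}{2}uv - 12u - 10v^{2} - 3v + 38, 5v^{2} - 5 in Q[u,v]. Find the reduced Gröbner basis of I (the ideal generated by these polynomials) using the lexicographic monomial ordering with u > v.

Buchberger's algorithm terminates because the ascending chain of leading-term ideals stabilizes.

f_1 = -\tfrac{1}{2}uv - 12u - 10v^{2} - 3v + 38, LT = uv.
f_2 = 5v^{2} - 5, LT = v^{2}.

S(f_1,f_2): lcm = uv^{2}. S = 24uv + u + 20v^{3} + 6v^{2} - 76v.
  leading term uv: subtract (-48)·f_1 from 24uv + u + 20v^{3} + 6v^{2} - 76v → -575u + 20v^{3} - 474v^{2} - 220v + 1824
  leading term u: no divisor's leading term divides it; move -575u to the remainder.
  leading term v^{3}: subtract (4v)·f_2 from 20v^{3} - 474v^{2} - 220v + 1824 → -474v^{2} - 200v + 1824
  leading term v^{2}: subtract (-\tfrac{474}{5})·f_2 from -474v^{2} - 200v + 1824 → -200v + 1350
  leading term v: no divisor's leading term divides it; move -200v to the remainder.
  leading term 1: no divisor's leading term divides it; move 1350 to the remainder.
  remainder -575u - 200v + 1350 ≠ 0; add g_3 = -575u - 200v + 1350 to the basis.

S(f_1,g_3): lcm = uv. S = 24u + \tfrac{452}{23}v^{2} + \tfrac{192}{23}v - 76.
  leading term u: subtract (-\tfrac{24}{575})·g_3 from 24u + \tfrac{452}{23}v^{2} + \tfrac{192}{23}v - 76 → \tfrac{452}{23}v^{2} - \tfrac{452}{23}
  leading term v^{2}: subtract (\tfrac{452}{115})·f_2 from \tfrac{452}{23}v^{2} - \tfrac{452}{23} → 0
  remainder 0.

S(f_2,g_3): leading monomials are coprime, so the S-polynomial reduces to 0 (Buchberger's first criterion).
Every S-polynomial of the final basis reduces to 0, so we have a Gröbner basis.
Inter-reduce: drop elements whose leading term is divisible by another's, tail-reduce, and make monic.

G = {u + \tfrac{8}{23}v - \tfrac{54}{23}, v^{2} - 1}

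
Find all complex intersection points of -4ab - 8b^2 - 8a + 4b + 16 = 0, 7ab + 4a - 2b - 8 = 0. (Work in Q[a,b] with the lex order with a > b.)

Compute a lex Gröbner basis by Buchberger's algorithm.
f_1 = -4ab - 8a - 8b^2 + 4b + 16, LT = ab.
f_2 = 7ab + 4a - 2b - 8, LT = ab.

S(f_1,f_2): lcm = ab. S = 10/7a + 2b^2 - 5/7b - 20/7.
  reduce S modulo (f_1, f_2):
  remainder 10/7a + 2b^2 - 5/7b - 20/7 ≠ 0; add h_3 = 10/7a + 2b^2 - 5/7b - 20/7 to the basis.

S(f_1,h_3): lcm = ab. S = 2a - 7/5b^3 + 5/2b^2 + b - 4.
  reduce S modulo (f_1, f_2, h_3):
  remainder -7/5b^3 - 3/10b^2 + 2b ≠ 0; add h_4 = -7/5b^3 - 3/10b^2 + 2b to the basis.

The other S-polynomials (S(f_2,h_3), S(f_1,h_4), S(f_2,h_4), S(h_3,h_4)) all reduce to 0 modulo the current basis, so we have a Gröbner basis.
Inter-reduce: drop elements whose leading term is divisible by another's, tail-reduce, and make monic.
Reduced Gröbner basis: {a + 7/5b^2 - 1/2b - 2, b^3 + 3/14b^2 - 10/7b}.

Since the basis is lex-ordered, b^3 + 3/14b^2 - 10/7b is univariate in b. Its roots are {0, -3/28 + sqrt(1129)/28, -sqrt(1129)/28 - 3/28}. Back-substituting each root into the other basis elements fixes the other coordinates.
  b = 0: the earlier basis element becomes a - 2 = 0, giving a = 2 — point (2, 0).
  b = -3/28 + sqrt(1129)/28: the earlier basis element becomes a - sqrt(1129)/35 + 3/35 = 0, giving a = -3/35 + sqrt(1129)/35 — point (-3/35 + sqrt(1129)/35, -3/28 + sqrt(1129)/28).
  b = -sqrt(1129)/28 - 3/28: the earlier basis element becomes a + 3/35 + sqrt(1129)/35 = 0, giving a = -sqrt(1129)/35 - 3/35 — point (-sqrt(1129)/35 - 3/35, -sqrt(1129)/28 - 3/28).

{(2, 0), (-3/35 + sqrt(1129)/35, -3/28 + sqrt(1129)/28), (-sqrt(1129)/35 - 3/35, -sqrt(1129)/28 - 3/28)}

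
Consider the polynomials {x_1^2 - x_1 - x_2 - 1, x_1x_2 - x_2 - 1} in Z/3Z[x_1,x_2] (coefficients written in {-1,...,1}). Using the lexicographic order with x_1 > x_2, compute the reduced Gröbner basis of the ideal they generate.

f_1 = x_1^2 - x_1 - x_2 - 1, LT = x_1^2.
f_2 = x_1x_2 - x_2 - 1, LT = x_1x_2.

S(f_1,f_2): lcm = x_1^2x_2. S = x_1 - x_2^2 - x_2.
  leading term x_1: no divisor's leading term divides it; move x_1 to the remainder.
  leading term x_2^2: no divisor's leading term divides it; move -x_2^2 to the remainder.
  leading term x_2: no divisor's leading term divides it; move -x_2 to the remainder.
  remainder x_1 - x_2^2 - x_2 ≠ 0; add g_3 = x_1 - x_2^2 - x_2 to the basis.

S(f_2,g_3): lcm = x_1x_2. S = x_2^3 + x_2^2 - x_2 - 1.
  leading term x_2^3: no divisor's leading term divides it; move x_2^3 to the remainder.
  leading term x_2^2: no divisor's leading term divides it; move x_2^2 to the remainder.
  leading term x_2: no divisor's leading term divides it; move -x_2 to the remainder.
  leading term 1: no divisor's leading term divides it; move -1 to the remainder.
  remainder x_2^3 + x_2^2 - x_2 - 1 ≠ 0; add g_4 = x_2^3 + x_2^2 - x_2 - 1 to the basis.

The other S-polynomials (S(f_1,g_3), S(f_1,g_4), S(f_2,g_4), S(g_3,g_4)) all reduce to 0 modulo the current basis, so we have a Gröbner basis.
Inter-reduce: drop elements whose leading term is divisible by another's, tail-reduce, and make monic.

G = {x_1 - x_2^2 - x_2, x_2^3 + x_2^2 - x_2 - 1}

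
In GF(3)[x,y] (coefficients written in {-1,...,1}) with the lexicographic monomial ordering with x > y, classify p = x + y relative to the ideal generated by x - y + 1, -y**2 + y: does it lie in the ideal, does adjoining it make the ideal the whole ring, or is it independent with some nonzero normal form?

Adjoining x + y makes the ideal the whole ring: the system is inconsistent.

First compute the reduced Gröbner basis of I by Buchberger's algorithm.
f_1 = x - y + 1, LT = x.
f_2 = -y**2 + y, LT = y**2.

The S-polynomials (S(f_1,f_2)) all reduce to 0 modulo the current basis, so we have a Gröbner basis.
Inter-reduce: drop elements whose leading term is divisible by another's, tail-reduce, and make monic.
Reduced Gröbner basis: {x - y + 1, y**2 - y}.
Label its elements g_1 = x - y + 1, g_2 = y**2 - y.

Reduce p = x + y modulo G:
  leading term x: subtract (1)·g_1 from x + y → -y - 1
  leading term y: no divisor's leading term divides it; move -y to the remainder.
  leading term 1: no divisor's leading term divides it; move -1 to the remainder.
  normal form = -y - 1.
The normal form is nonzero, so p ∉ I. Since p minus its normal form lies in I, I + (p) = I + (r) where r = -y - 1; decide whether this ideal is the whole ring.
Run Buchberger on G together with r (pairs among the g_i already reduce to 0 since G is a Gröbner basis):
g_1 = x - y + 1, LT = x.
g_2 = y**2 - y, LT = y**2.
r = -y - 1, LT = y.

S(g_2,r): lcm = y**2. S = y.
  reduce S modulo (g_1, g_2, r):
  remainder -1 ≠ 0; add m_4 = -1 to the basis.

The other S-polynomials (S(g_1,g_2), S(g_1,r), S(g_1,m_4), S(g_2,m_4), S(r,m_4)) all reduce to 0 modulo the current basis, so we have a Gröbner basis.
Inter-reduce: drop elements whose leading term is divisible by another's, tail-reduce, and make monic.
Reduced Gröbner basis: {1}.
The reduced Gröbner basis of I + (p) is {1}: the ideal is the whole ring, so the enlarged system has no common solution — adjoining p is inconsistent.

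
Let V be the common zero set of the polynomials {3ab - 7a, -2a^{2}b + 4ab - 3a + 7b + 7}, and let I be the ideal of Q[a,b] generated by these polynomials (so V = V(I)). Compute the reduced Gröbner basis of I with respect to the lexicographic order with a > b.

Buchberger's algorithm terminates because the ascending chain of leading-term ideals stabilizes.

f_1 = 3ab - 7a, LT = ab.
f_2 = -2a^{2}b + 4ab - 3a + 7b + 7, LT = a^{2}b.

S(f_1,f_2): lcm = a^{2}b. S = -\tfrac{7}{3}a^{2} + 2ab - \tfrac{3}{2}a + \tfrac{7}{2}b + \tfrac{7}{2}.
  leading term a^{2}: no divisor's leading term divides it; move -\tfrac{7}{3}a^{2} to the remainder.
  leading term ab: subtract (\tfrac{2}{3})·f_1 from 2ab - \tfrac{3}{2}a + \tfrac{7}{2}b + \tfrac{7}{2} → \tfrac{19}{6}a + \tfrac{7}{2}b + \tfrac{7}{2}
  leading term a: no divisor's leading term divides it; move \tfrac{19}{6}a to the remainder.
  leading term b: no divisor's leading term divides it; move \tfrac{7}{2}b to the remainder.
  leading term 1: no divisor's leading term divides it; move \tfrac{7}{2} to the remainder.
  remainder -\tfrac{7}{3}a^{2} + \tfrac{19}{6}a + \tfrac{7}{2}b + \tfrac{7}{2} ≠ 0; add g_3 = -\tfrac{7}{3}a^{2} + \tfrac{19}{6}a + \tfrac{7}{2}b + \tfrac{7}{2} to the basis.

S(f_1,g_3): lcm = a^{2}b. S = -\tfrac{7}{3}a^{2} + \tfrac{19}{14}ab + \tfrac{3}{2}b^{2} + \tfrac{3}{2}b.
  leading term a^{2}: subtract (1)·g_3 from -\tfrac{7}{3}a^{2} + \tfrac{19}{14}ab + \tfrac{3}{2}b^{2} + \tfrac{3}{2}b → \tfrac{19}{14}ab - \tfrac{19}{6}a + \tfrac{3}{2}b^{2} - 2b - \tfrac{7}{2}
  leading term ab: subtract (\tfrac{19}{42})·f_1 from \tfrac{19}{14}ab - \tfrac{19}{6}a + \tfrac{3}{2}b^{2} - 2b - \tfrac{7}{2} → \tfrac{3}{2}b^{2} - 2b - \tfrac{7}{2}
  leading term b^{2}: no divisor's leading term divides it; move \tfrac{3}{2}b^{2} to the remainder.
  leading term b: no divisor's leading term divides it; move -2b to the remainder.
  leading term 1: no divisor's leading term divides it; move -\tfrac{7}{2} to the remainder.
  remainder \tfrac{3}{2}b^{2} - 2b - \tfrac{7}{2} ≠ 0; add g_4 = \tfrac{3}{2}b^{2} - 2b - \tfrac{7}{2} to the basis.

The other S-polynomials (S(f_2,g_3), S(f_1,g_4), S(f_2,g_4), S(g_3,g_4)) all reduce to 0 modulo the current basis, so we have a Gröbner basis.
Inter-reduce: drop elements whose leading term is divisible by another's, tail-reduce, and make monic.

G = {a^{2} - \tfrac{19}{14}a - \tfrac{3}{2}b - \tfrac{3}{2}, ab - \tfrac{7}{3}a, b^{2} - \tfrac{4}{3}b - \tfrac{7}{3}}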